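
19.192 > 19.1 True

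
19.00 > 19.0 False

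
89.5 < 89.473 False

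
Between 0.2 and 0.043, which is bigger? 0.2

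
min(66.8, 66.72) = 66.72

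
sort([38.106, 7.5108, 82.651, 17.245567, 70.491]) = [7.5108, 17.245567, 38.106, 70.491, 82.651]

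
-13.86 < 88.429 True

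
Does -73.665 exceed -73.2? No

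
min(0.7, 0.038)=0.038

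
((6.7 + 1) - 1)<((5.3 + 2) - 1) False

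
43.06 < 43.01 False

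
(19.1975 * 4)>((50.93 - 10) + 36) False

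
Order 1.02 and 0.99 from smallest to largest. 0.99, 1.02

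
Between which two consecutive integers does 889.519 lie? 889 and 890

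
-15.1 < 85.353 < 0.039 False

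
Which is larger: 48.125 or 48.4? 48.4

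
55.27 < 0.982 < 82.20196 False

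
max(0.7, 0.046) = 0.7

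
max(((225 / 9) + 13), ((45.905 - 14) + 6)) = 38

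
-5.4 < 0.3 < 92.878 True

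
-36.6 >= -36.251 False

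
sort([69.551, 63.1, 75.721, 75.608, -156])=[-156, 63.1, 69.551, 75.608, 75.721]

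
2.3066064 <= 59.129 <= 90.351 True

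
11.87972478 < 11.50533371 False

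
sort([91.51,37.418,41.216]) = [37.418,41.216,91.51]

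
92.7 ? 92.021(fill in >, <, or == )>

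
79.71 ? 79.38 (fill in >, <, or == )>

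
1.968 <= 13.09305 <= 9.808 False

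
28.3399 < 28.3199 False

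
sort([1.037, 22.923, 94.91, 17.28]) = [1.037, 17.28, 22.923, 94.91]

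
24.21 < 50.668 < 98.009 True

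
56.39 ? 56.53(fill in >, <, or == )<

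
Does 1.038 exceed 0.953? Yes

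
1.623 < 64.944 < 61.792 False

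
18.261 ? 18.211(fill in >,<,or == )>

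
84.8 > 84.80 False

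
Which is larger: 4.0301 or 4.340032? 4.340032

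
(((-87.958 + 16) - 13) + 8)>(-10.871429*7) False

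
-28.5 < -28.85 False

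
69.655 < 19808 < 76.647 False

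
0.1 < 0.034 False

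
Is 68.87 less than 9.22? No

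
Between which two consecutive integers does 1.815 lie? 1 and 2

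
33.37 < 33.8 True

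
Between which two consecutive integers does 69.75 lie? 69 and 70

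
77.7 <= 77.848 True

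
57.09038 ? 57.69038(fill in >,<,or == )<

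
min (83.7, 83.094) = 83.094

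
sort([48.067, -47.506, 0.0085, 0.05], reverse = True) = [48.067, 0.05, 0.0085, -47.506]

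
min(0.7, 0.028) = 0.028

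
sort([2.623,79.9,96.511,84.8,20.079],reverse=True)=[96.511,84.8,79.9,20.079,2.623]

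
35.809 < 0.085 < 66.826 False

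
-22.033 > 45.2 False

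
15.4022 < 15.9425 True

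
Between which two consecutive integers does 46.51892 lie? 46 and 47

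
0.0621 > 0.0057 True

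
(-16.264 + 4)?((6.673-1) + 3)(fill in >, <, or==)<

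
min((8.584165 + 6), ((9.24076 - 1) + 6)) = 14.24076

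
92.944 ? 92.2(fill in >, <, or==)>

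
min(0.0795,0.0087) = 0.0087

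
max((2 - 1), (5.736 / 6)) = 1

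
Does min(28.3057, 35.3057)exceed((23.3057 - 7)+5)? Yes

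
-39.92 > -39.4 False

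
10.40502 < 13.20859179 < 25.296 True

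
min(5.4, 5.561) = 5.4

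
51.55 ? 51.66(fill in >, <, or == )<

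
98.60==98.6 True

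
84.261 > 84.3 False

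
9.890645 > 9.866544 True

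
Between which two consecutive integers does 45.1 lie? 45 and 46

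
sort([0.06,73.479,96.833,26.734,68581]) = [0.06,26.734,73.479,96.833,68581]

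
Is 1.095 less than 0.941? No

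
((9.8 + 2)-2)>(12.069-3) True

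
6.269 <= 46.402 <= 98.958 True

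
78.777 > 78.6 True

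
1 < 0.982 False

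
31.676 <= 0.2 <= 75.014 False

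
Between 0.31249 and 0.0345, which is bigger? 0.31249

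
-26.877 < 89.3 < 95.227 True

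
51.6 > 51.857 False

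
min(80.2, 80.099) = 80.099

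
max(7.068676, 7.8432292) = 7.8432292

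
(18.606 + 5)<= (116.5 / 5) False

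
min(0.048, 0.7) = 0.048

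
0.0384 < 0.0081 False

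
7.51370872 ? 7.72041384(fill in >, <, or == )<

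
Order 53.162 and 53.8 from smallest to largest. 53.162, 53.8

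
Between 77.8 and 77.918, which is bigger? 77.918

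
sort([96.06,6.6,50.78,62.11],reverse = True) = [96.06,62.11,50.78,6.6]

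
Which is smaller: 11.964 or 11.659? 11.659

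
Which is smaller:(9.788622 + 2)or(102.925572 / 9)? (102.925572 / 9)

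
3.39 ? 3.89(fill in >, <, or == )<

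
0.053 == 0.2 False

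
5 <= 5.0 True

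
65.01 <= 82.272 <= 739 True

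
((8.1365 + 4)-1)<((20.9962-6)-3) True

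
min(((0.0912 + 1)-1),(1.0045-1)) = 0.0045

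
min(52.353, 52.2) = 52.2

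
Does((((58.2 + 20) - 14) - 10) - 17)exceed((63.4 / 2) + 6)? No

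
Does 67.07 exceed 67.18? No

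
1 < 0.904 False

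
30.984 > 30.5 True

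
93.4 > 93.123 True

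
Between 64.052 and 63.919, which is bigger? 64.052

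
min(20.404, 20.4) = 20.4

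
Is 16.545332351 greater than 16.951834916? No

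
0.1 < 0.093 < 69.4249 False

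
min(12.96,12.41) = 12.41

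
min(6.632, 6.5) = 6.5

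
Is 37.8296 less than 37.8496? Yes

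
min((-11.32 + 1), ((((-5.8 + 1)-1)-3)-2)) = -10.8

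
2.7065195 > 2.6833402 True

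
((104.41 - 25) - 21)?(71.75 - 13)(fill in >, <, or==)<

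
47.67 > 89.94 False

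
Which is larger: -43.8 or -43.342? -43.342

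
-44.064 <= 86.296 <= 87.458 True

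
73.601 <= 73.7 True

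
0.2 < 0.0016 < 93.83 False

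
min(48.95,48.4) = 48.4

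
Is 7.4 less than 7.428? Yes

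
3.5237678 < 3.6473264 True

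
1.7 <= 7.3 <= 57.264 True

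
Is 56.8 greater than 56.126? Yes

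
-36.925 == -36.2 False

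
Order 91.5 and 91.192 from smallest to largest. 91.192, 91.5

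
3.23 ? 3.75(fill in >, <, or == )<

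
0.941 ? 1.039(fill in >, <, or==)<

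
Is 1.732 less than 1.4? No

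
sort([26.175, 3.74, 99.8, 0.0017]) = [0.0017, 3.74, 26.175, 99.8]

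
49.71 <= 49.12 False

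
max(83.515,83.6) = 83.6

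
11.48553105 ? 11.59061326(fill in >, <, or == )<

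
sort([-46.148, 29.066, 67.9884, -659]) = [-659, -46.148, 29.066, 67.9884]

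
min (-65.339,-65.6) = -65.6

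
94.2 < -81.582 False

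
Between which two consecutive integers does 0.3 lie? 0 and 1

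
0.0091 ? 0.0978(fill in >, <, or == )<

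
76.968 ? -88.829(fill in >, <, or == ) >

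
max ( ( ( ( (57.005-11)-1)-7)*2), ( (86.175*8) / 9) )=76.6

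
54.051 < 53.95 False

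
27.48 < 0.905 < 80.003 False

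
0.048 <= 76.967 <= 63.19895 False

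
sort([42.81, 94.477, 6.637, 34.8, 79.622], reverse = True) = [94.477, 79.622, 42.81, 34.8, 6.637]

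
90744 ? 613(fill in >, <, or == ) >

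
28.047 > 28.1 False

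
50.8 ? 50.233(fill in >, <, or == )>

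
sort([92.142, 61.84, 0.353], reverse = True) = [92.142, 61.84, 0.353]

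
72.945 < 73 True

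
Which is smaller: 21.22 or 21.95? 21.22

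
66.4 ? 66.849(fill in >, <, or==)<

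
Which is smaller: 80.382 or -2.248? -2.248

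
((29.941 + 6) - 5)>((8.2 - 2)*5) False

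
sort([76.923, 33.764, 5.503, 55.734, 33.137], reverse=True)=[76.923, 55.734, 33.764, 33.137, 5.503]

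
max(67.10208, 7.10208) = 67.10208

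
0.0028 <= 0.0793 True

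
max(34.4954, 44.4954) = 44.4954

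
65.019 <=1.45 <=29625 False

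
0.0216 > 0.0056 True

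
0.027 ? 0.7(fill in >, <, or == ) <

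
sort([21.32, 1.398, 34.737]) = [1.398, 21.32, 34.737]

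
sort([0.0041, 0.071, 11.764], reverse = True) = [11.764, 0.071, 0.0041]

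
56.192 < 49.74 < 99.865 False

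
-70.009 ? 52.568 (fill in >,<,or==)<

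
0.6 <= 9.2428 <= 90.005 True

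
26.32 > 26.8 False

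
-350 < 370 True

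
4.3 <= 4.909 True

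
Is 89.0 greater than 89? No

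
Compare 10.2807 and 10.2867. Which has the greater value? 10.2867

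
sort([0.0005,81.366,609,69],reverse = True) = [609,81.366,69,0.0005]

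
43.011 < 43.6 True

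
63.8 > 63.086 True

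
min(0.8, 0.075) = 0.075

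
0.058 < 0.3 True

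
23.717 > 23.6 True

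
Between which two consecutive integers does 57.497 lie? 57 and 58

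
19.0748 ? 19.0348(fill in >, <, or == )>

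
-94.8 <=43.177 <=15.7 False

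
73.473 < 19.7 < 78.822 False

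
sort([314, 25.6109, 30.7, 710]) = [25.6109, 30.7, 314, 710]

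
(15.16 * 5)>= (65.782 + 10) True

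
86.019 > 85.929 True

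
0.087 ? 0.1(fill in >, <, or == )<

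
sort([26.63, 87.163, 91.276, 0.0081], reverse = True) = [91.276, 87.163, 26.63, 0.0081]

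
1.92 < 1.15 False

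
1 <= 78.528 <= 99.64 True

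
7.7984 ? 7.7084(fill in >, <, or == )>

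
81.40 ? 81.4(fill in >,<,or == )==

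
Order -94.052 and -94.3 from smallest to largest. -94.3, -94.052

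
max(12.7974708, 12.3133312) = 12.7974708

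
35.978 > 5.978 True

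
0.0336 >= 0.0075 True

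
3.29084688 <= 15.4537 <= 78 True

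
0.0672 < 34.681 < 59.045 True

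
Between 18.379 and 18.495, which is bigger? 18.495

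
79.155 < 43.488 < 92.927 False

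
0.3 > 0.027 True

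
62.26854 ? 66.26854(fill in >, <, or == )<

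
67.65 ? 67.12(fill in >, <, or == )>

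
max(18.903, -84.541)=18.903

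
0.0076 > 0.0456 False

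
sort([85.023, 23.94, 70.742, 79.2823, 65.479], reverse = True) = [85.023, 79.2823, 70.742, 65.479, 23.94]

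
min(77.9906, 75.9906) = 75.9906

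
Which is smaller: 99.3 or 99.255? 99.255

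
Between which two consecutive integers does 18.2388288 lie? 18 and 19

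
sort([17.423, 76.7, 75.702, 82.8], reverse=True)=[82.8, 76.7, 75.702, 17.423]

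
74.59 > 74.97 False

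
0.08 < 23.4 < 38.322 True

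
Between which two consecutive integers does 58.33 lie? 58 and 59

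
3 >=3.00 True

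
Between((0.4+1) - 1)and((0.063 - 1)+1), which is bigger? ((0.4+1) - 1)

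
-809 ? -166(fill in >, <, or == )<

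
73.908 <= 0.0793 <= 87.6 False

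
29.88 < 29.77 False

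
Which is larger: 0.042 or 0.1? 0.1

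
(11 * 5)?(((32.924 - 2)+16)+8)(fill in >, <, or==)>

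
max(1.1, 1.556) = 1.556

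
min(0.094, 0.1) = 0.094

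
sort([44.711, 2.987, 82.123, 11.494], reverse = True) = [82.123, 44.711, 11.494, 2.987]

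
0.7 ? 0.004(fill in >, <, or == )>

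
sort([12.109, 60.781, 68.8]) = [12.109, 60.781, 68.8]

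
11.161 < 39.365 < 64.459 True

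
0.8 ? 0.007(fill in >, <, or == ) >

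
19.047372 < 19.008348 False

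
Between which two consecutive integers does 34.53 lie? 34 and 35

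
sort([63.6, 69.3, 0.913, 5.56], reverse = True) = [69.3, 63.6, 5.56, 0.913]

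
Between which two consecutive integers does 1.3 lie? 1 and 2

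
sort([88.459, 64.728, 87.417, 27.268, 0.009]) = [0.009, 27.268, 64.728, 87.417, 88.459]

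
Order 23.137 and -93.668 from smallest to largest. -93.668, 23.137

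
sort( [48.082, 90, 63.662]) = [48.082, 63.662, 90]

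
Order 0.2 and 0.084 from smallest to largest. 0.084, 0.2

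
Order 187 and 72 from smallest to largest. 72, 187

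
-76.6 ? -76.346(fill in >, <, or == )<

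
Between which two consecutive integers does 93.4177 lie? 93 and 94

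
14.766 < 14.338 False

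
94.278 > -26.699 True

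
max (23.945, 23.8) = 23.945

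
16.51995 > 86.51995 False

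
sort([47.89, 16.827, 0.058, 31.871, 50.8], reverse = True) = [50.8, 47.89, 31.871, 16.827, 0.058]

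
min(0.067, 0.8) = 0.067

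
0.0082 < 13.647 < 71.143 True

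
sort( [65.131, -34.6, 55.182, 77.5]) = [-34.6, 55.182, 65.131, 77.5]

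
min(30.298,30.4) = 30.298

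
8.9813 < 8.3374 False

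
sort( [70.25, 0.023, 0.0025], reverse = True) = [70.25, 0.023, 0.0025]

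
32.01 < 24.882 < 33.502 False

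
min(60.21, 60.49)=60.21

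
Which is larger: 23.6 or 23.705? 23.705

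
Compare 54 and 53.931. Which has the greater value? 54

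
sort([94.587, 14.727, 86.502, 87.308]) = [14.727, 86.502, 87.308, 94.587]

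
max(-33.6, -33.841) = -33.6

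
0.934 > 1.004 False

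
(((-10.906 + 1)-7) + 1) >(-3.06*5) False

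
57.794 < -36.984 False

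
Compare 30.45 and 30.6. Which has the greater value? 30.6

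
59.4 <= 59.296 False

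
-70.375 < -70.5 False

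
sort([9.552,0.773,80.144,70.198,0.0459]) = [0.0459,0.773,9.552,70.198,80.144]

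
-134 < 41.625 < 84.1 True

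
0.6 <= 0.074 False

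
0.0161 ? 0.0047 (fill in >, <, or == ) >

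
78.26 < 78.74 True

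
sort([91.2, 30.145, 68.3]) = [30.145, 68.3, 91.2]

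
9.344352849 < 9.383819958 True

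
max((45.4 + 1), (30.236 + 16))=46.4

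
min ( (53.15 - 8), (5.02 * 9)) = 45.15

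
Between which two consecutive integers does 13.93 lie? 13 and 14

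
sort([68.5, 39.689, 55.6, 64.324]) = [39.689, 55.6, 64.324, 68.5]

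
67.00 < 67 False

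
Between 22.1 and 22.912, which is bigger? 22.912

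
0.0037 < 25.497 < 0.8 False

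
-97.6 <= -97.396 True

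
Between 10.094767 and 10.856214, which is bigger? 10.856214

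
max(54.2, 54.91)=54.91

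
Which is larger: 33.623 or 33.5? 33.623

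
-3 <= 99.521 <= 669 True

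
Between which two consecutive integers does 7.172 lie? 7 and 8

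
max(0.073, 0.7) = 0.7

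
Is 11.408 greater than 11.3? Yes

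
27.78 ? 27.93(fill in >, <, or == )<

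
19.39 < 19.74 True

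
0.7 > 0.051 True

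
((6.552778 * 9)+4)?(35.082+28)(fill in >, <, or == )<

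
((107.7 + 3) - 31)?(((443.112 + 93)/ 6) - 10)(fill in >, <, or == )>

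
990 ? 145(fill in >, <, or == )>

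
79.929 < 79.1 False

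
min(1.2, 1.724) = 1.2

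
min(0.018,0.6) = 0.018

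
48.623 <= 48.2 False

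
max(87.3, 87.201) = 87.3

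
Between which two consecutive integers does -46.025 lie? -47 and -46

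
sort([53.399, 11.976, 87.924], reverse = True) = [87.924, 53.399, 11.976]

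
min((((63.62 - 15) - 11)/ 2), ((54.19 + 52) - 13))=18.81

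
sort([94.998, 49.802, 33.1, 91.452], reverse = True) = [94.998, 91.452, 49.802, 33.1]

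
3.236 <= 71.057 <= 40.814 False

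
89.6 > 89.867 False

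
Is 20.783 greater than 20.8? No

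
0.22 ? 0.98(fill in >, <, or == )<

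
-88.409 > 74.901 False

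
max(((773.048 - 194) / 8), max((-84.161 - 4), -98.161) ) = 72.381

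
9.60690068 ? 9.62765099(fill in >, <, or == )<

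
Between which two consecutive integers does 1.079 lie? 1 and 2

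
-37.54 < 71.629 True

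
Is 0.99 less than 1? Yes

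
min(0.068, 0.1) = 0.068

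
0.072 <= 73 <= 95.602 True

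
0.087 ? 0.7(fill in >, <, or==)<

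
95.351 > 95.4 False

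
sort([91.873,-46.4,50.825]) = [-46.4,50.825,91.873]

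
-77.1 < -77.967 False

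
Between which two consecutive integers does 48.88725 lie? 48 and 49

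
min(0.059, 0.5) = 0.059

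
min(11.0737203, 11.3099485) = 11.0737203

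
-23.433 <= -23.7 False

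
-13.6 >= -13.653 True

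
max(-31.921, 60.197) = 60.197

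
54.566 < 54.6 True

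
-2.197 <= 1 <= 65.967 True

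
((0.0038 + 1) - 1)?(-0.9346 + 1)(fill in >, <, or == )<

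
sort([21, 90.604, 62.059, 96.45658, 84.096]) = [21, 62.059, 84.096, 90.604, 96.45658]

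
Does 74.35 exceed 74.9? No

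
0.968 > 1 False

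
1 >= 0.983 True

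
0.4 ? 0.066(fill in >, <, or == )>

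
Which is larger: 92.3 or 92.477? 92.477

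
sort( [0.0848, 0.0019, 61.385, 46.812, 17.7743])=[0.0019, 0.0848, 17.7743, 46.812, 61.385]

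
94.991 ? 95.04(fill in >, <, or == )<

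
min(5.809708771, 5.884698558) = 5.809708771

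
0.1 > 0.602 False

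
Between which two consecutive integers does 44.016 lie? 44 and 45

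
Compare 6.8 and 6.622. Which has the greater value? 6.8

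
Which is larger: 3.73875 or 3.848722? 3.848722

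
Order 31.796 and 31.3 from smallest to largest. 31.3, 31.796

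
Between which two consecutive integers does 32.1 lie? 32 and 33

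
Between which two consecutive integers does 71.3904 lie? 71 and 72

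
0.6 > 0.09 True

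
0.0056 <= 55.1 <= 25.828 False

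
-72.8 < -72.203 True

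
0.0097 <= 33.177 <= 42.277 True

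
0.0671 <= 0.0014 False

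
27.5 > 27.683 False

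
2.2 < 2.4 True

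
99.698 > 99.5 True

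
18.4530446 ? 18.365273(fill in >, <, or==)>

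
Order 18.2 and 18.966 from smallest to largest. 18.2, 18.966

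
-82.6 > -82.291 False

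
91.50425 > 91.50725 False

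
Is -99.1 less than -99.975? No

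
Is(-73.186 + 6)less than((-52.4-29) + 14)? No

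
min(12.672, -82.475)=-82.475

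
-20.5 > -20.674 True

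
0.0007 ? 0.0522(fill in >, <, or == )<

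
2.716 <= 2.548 False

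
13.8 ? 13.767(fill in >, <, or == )>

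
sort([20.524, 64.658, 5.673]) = [5.673, 20.524, 64.658]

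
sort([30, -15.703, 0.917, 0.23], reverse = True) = [30, 0.917, 0.23, -15.703]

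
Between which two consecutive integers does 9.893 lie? 9 and 10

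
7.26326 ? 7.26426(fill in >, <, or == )<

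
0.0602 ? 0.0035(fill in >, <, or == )>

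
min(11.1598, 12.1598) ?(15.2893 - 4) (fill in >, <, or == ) <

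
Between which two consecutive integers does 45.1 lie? 45 and 46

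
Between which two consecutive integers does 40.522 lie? 40 and 41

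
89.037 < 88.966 False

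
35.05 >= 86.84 False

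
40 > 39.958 True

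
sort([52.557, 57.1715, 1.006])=[1.006, 52.557, 57.1715]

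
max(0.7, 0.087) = 0.7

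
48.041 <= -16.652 False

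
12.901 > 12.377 True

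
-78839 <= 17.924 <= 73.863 True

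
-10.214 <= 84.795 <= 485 True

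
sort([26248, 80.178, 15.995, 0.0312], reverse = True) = [26248, 80.178, 15.995, 0.0312]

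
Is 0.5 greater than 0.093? Yes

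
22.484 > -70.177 True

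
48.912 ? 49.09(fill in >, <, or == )<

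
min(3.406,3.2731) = 3.2731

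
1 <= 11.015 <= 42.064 True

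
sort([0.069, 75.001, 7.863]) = [0.069, 7.863, 75.001]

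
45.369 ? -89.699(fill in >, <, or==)>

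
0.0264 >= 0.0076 True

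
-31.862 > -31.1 False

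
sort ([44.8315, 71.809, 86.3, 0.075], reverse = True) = [86.3, 71.809, 44.8315, 0.075]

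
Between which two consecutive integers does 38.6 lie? 38 and 39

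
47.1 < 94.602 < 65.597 False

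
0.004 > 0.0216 False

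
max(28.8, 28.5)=28.8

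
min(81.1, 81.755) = 81.1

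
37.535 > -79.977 True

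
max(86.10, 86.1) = 86.1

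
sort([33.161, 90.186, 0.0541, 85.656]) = [0.0541, 33.161, 85.656, 90.186]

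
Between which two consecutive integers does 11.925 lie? 11 and 12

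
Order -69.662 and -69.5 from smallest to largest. -69.662, -69.5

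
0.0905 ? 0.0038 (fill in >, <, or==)>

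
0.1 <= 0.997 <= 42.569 True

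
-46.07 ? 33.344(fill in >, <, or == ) <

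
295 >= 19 True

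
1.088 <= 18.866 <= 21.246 True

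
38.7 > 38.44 True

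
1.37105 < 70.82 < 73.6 True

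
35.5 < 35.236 False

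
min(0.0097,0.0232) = 0.0097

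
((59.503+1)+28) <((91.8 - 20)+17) True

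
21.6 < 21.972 True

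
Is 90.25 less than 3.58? No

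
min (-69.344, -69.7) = -69.7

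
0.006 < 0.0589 True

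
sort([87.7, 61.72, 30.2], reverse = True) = [87.7, 61.72, 30.2]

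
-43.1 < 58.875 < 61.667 True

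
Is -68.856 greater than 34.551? No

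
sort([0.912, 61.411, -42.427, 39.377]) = [-42.427, 0.912, 39.377, 61.411]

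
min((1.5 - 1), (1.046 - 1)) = 0.046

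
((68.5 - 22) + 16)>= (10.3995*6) True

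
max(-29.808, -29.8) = -29.8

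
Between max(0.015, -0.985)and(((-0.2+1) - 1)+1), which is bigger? (((-0.2+1) - 1)+1)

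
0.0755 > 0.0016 True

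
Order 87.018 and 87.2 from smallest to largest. 87.018, 87.2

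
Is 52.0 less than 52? No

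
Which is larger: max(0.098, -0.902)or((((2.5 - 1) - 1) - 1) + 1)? ((((2.5 - 1) - 1) - 1) + 1)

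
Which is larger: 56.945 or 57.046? 57.046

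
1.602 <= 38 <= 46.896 True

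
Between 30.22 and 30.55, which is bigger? 30.55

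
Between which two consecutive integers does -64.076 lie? -65 and -64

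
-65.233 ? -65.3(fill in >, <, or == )>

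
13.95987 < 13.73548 False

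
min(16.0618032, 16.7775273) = 16.0618032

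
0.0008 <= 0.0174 True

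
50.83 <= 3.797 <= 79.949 False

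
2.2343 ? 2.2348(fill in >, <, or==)<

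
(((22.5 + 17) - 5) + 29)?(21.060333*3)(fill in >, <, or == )>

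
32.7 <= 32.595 False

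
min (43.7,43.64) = 43.64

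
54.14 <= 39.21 False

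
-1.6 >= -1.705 True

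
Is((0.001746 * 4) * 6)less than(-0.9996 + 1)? No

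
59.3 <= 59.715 True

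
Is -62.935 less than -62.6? Yes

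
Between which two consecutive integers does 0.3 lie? 0 and 1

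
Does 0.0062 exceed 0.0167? No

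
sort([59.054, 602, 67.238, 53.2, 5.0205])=[5.0205, 53.2, 59.054, 67.238, 602]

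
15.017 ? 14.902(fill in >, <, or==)>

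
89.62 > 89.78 False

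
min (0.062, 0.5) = 0.062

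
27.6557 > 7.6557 True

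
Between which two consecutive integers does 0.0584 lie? 0 and 1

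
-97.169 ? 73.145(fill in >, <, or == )<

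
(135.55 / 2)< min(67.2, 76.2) False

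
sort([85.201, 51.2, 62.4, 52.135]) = [51.2, 52.135, 62.4, 85.201]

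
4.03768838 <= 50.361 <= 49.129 False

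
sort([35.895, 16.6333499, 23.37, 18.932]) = [16.6333499, 18.932, 23.37, 35.895]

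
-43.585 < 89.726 True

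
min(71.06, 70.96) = 70.96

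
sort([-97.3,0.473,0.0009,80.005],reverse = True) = [80.005,0.473,0.0009,-97.3]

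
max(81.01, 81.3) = 81.3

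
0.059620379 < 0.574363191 True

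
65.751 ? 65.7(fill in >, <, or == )>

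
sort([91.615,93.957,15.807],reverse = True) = [93.957,91.615,15.807]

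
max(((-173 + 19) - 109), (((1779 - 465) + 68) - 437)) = 945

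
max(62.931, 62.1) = 62.931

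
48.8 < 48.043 False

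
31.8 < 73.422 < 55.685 False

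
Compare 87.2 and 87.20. They are equal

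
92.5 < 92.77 True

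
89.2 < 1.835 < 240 False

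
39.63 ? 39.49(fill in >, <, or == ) >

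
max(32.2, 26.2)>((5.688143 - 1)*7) False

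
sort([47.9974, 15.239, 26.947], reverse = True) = [47.9974, 26.947, 15.239]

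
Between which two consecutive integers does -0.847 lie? -1 and 0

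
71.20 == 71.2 True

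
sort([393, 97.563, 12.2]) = [12.2, 97.563, 393]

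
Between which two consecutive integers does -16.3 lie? -17 and -16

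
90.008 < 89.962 False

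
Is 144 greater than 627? No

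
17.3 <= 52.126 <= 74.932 True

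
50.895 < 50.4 False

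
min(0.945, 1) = 0.945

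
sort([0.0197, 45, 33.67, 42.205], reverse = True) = [45, 42.205, 33.67, 0.0197]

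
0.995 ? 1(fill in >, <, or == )<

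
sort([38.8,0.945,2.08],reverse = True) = [38.8,2.08,0.945]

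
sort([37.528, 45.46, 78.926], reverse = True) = [78.926, 45.46, 37.528]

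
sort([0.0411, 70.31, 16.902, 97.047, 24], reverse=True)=[97.047, 70.31, 24, 16.902, 0.0411]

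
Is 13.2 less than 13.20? No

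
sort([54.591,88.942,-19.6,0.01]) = [-19.6,0.01,54.591,88.942]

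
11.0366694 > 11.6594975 False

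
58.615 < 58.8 True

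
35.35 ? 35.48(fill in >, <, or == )<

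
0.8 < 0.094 False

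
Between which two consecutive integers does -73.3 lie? -74 and -73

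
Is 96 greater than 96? No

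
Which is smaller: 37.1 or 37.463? 37.1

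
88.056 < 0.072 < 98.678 False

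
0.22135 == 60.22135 False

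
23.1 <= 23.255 True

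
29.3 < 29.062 False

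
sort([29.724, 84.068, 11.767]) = [11.767, 29.724, 84.068]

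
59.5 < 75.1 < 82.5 True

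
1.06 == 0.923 False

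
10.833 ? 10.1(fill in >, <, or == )>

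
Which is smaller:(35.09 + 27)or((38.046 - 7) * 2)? (35.09 + 27)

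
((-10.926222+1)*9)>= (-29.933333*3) True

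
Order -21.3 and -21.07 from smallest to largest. -21.3, -21.07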